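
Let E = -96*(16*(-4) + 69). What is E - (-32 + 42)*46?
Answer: -940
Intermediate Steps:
E = -480 (E = -96*(-64 + 69) = -96*5 = -480)
E - (-32 + 42)*46 = -480 - (-32 + 42)*46 = -480 - 10*46 = -480 - 1*460 = -480 - 460 = -940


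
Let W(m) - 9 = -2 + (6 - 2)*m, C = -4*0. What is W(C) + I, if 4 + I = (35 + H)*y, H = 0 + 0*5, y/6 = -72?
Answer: -15117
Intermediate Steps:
y = -432 (y = 6*(-72) = -432)
H = 0 (H = 0 + 0 = 0)
C = 0
I = -15124 (I = -4 + (35 + 0)*(-432) = -4 + 35*(-432) = -4 - 15120 = -15124)
W(m) = 7 + 4*m (W(m) = 9 + (-2 + (6 - 2)*m) = 9 + (-2 + 4*m) = 7 + 4*m)
W(C) + I = (7 + 4*0) - 15124 = (7 + 0) - 15124 = 7 - 15124 = -15117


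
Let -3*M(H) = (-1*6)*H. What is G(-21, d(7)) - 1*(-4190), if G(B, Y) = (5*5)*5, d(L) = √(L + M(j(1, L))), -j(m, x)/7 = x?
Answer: 4315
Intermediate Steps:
j(m, x) = -7*x
M(H) = 2*H (M(H) = -(-1*6)*H/3 = -(-2)*H = 2*H)
d(L) = √13*√(-L) (d(L) = √(L + 2*(-7*L)) = √(L - 14*L) = √(-13*L) = √13*√(-L))
G(B, Y) = 125 (G(B, Y) = 25*5 = 125)
G(-21, d(7)) - 1*(-4190) = 125 - 1*(-4190) = 125 + 4190 = 4315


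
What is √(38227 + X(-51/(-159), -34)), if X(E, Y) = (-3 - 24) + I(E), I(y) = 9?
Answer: √38209 ≈ 195.47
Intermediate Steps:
X(E, Y) = -18 (X(E, Y) = (-3 - 24) + 9 = -27 + 9 = -18)
√(38227 + X(-51/(-159), -34)) = √(38227 - 18) = √38209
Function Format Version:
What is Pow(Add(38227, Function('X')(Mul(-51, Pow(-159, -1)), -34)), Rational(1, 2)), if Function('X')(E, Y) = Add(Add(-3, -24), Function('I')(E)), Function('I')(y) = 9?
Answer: Pow(38209, Rational(1, 2)) ≈ 195.47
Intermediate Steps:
Function('X')(E, Y) = -18 (Function('X')(E, Y) = Add(Add(-3, -24), 9) = Add(-27, 9) = -18)
Pow(Add(38227, Function('X')(Mul(-51, Pow(-159, -1)), -34)), Rational(1, 2)) = Pow(Add(38227, -18), Rational(1, 2)) = Pow(38209, Rational(1, 2))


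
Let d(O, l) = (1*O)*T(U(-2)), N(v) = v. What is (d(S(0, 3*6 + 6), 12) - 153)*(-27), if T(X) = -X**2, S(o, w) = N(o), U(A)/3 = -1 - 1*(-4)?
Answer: 4131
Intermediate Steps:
U(A) = 9 (U(A) = 3*(-1 - 1*(-4)) = 3*(-1 + 4) = 3*3 = 9)
S(o, w) = o
d(O, l) = -81*O (d(O, l) = (1*O)*(-1*9**2) = O*(-1*81) = O*(-81) = -81*O)
(d(S(0, 3*6 + 6), 12) - 153)*(-27) = (-81*0 - 153)*(-27) = (0 - 153)*(-27) = -153*(-27) = 4131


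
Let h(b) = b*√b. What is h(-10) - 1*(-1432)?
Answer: 1432 - 10*I*√10 ≈ 1432.0 - 31.623*I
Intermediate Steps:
h(b) = b^(3/2)
h(-10) - 1*(-1432) = (-10)^(3/2) - 1*(-1432) = -10*I*√10 + 1432 = 1432 - 10*I*√10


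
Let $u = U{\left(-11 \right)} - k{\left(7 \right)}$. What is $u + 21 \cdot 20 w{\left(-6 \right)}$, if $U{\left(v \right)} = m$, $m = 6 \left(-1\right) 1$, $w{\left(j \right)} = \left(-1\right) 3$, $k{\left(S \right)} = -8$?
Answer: $-1258$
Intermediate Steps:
$w{\left(j \right)} = -3$
$m = -6$ ($m = \left(-6\right) 1 = -6$)
$U{\left(v \right)} = -6$
$u = 2$ ($u = -6 - -8 = -6 + 8 = 2$)
$u + 21 \cdot 20 w{\left(-6 \right)} = 2 + 21 \cdot 20 \left(-3\right) = 2 + 420 \left(-3\right) = 2 - 1260 = -1258$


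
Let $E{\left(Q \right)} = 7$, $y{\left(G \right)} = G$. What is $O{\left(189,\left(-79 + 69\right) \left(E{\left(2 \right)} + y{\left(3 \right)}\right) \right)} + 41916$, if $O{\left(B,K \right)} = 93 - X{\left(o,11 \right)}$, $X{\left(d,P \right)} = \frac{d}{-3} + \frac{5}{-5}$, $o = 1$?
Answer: $\frac{126031}{3} \approx 42010.0$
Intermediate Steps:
$X{\left(d,P \right)} = -1 - \frac{d}{3}$ ($X{\left(d,P \right)} = d \left(- \frac{1}{3}\right) + 5 \left(- \frac{1}{5}\right) = - \frac{d}{3} - 1 = -1 - \frac{d}{3}$)
$O{\left(B,K \right)} = \frac{283}{3}$ ($O{\left(B,K \right)} = 93 - \left(-1 - \frac{1}{3}\right) = 93 - - \frac{4}{3} = 93 + \frac{4}{3} = \frac{283}{3}$)
$O{\left(189,\left(-79 + 69\right) \left(E{\left(2 \right)} + y{\left(3 \right)}\right) \right)} + 41916 = \frac{283}{3} + 41916 = \frac{126031}{3}$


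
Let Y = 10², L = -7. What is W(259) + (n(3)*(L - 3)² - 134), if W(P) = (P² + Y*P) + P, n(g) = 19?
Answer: 95006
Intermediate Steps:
Y = 100
W(P) = P² + 101*P (W(P) = (P² + 100*P) + P = P² + 101*P)
W(259) + (n(3)*(L - 3)² - 134) = 259*(101 + 259) + (19*(-7 - 3)² - 134) = 259*360 + (19*(-10)² - 134) = 93240 + (19*100 - 134) = 93240 + (1900 - 134) = 93240 + 1766 = 95006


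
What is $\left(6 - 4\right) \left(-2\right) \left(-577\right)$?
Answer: $2308$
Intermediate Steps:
$\left(6 - 4\right) \left(-2\right) \left(-577\right) = 2 \left(-2\right) \left(-577\right) = \left(-4\right) \left(-577\right) = 2308$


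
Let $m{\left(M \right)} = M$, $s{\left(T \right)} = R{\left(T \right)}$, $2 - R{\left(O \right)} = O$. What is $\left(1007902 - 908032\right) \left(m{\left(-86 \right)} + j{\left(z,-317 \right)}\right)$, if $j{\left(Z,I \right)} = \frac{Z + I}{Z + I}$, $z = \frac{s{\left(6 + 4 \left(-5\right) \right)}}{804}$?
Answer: $-8488950$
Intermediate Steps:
$R{\left(O \right)} = 2 - O$
$s{\left(T \right)} = 2 - T$
$z = \frac{4}{201}$ ($z = \frac{2 - \left(6 + 4 \left(-5\right)\right)}{804} = \left(2 - \left(6 - 20\right)\right) \frac{1}{804} = \left(2 - -14\right) \frac{1}{804} = \left(2 + 14\right) \frac{1}{804} = 16 \cdot \frac{1}{804} = \frac{4}{201} \approx 0.019901$)
$j{\left(Z,I \right)} = 1$ ($j{\left(Z,I \right)} = \frac{I + Z}{I + Z} = 1$)
$\left(1007902 - 908032\right) \left(m{\left(-86 \right)} + j{\left(z,-317 \right)}\right) = \left(1007902 - 908032\right) \left(-86 + 1\right) = 99870 \left(-85\right) = -8488950$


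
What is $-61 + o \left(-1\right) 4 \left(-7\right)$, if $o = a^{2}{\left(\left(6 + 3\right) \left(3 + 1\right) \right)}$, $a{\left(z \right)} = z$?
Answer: $36227$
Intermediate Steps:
$o = 1296$ ($o = \left(\left(6 + 3\right) \left(3 + 1\right)\right)^{2} = \left(9 \cdot 4\right)^{2} = 36^{2} = 1296$)
$-61 + o \left(-1\right) 4 \left(-7\right) = -61 + 1296 \left(-1\right) 4 \left(-7\right) = -61 + \left(-1296\right) 4 \left(-7\right) = -61 - -36288 = -61 + 36288 = 36227$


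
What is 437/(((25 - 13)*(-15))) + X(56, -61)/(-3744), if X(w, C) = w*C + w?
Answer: -3581/2340 ≈ -1.5303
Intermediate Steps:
X(w, C) = w + C*w (X(w, C) = C*w + w = w + C*w)
437/(((25 - 13)*(-15))) + X(56, -61)/(-3744) = 437/(((25 - 13)*(-15))) + (56*(1 - 61))/(-3744) = 437/((12*(-15))) + (56*(-60))*(-1/3744) = 437/(-180) - 3360*(-1/3744) = 437*(-1/180) + 35/39 = -437/180 + 35/39 = -3581/2340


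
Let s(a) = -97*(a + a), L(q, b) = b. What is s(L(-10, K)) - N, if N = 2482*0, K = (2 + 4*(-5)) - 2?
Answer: 3880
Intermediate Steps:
K = -20 (K = (2 - 20) - 2 = -18 - 2 = -20)
s(a) = -194*a
N = 0
s(L(-10, K)) - N = -194*(-20) - 1*0 = 3880 + 0 = 3880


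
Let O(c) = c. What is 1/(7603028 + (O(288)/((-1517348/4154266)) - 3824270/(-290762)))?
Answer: 55148392397/419252012396067699 ≈ 1.3154e-7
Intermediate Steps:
1/(7603028 + (O(288)/((-1517348/4154266)) - 3824270/(-290762))) = 1/(7603028 + (288/((-1517348/4154266)) - 3824270/(-290762))) = 1/(7603028 + (288/((-1517348*1/4154266)) - 3824270*(-1/290762))) = 1/(7603028 + (288/(-758674/2077133) + 1912135/145381)) = 1/(7603028 + (288*(-2077133/758674) + 1912135/145381)) = 1/(7603028 + (-299107152/379337 + 1912135/145381)) = 1/(7603028 - 42759153310417/55148392397) = 1/(419252012396067699/55148392397) = 55148392397/419252012396067699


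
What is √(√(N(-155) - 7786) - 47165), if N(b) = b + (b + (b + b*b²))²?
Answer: √(-47165 + 2*√3467388476571) ≈ 1917.6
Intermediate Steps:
N(b) = b + (b³ + 2*b)² (N(b) = b + (b + (b + b³))² = b + (b³ + 2*b)²)
√(√(N(-155) - 7786) - 47165) = √(√(-155*(1 - 155*(2 + (-155)²)²) - 7786) - 47165) = √(√(-155*(1 - 155*(2 + 24025)²) - 7786) - 47165) = √(√(-155*(1 - 155*24027²) - 7786) - 47165) = √(√(-155*(1 - 155*577296729) - 7786) - 47165) = √(√(-155*(1 - 89480992995) - 7786) - 47165) = √(√(-155*(-89480992994) - 7786) - 47165) = √(√(13869553914070 - 7786) - 47165) = √(√13869553906284 - 47165) = √(2*√3467388476571 - 47165) = √(-47165 + 2*√3467388476571)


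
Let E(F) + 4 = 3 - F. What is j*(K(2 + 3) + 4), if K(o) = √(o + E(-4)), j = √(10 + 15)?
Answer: 20 + 10*√2 ≈ 34.142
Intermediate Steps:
E(F) = -1 - F (E(F) = -4 + (3 - F) = -1 - F)
j = 5 (j = √25 = 5)
K(o) = √(3 + o) (K(o) = √(o + (-1 - 1*(-4))) = √(o + (-1 + 4)) = √(o + 3) = √(3 + o))
j*(K(2 + 3) + 4) = 5*(√(3 + (2 + 3)) + 4) = 5*(√(3 + 5) + 4) = 5*(√8 + 4) = 5*(2*√2 + 4) = 5*(4 + 2*√2) = 20 + 10*√2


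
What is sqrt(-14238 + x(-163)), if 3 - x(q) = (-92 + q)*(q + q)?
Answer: I*sqrt(97365) ≈ 312.03*I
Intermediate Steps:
x(q) = 3 - 2*q*(-92 + q) (x(q) = 3 - (-92 + q)*(q + q) = 3 - (-92 + q)*2*q = 3 - 2*q*(-92 + q))
sqrt(-14238 + x(-163)) = sqrt(-14238 + (3 - 2*(-163)**2 + 184*(-163))) = sqrt(-14238 + (3 - 2*26569 - 29992)) = sqrt(-14238 + (3 - 53138 - 29992)) = sqrt(-14238 - 83127) = sqrt(-97365) = I*sqrt(97365)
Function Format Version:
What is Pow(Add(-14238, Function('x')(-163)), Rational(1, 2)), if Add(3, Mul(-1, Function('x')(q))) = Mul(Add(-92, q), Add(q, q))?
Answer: Mul(I, Pow(97365, Rational(1, 2))) ≈ Mul(312.03, I)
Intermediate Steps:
Function('x')(q) = Add(3, Mul(-2, q, Add(-92, q))) (Function('x')(q) = Add(3, Mul(-1, Mul(Add(-92, q), Add(q, q)))) = Add(3, Mul(-1, Mul(Add(-92, q), Mul(2, q)))) = Add(3, Mul(-1, Mul(2, q, Add(-92, q)))) = Add(3, Mul(-2, q, Add(-92, q))))
Pow(Add(-14238, Function('x')(-163)), Rational(1, 2)) = Pow(Add(-14238, Add(3, Mul(-2, Pow(-163, 2)), Mul(184, -163))), Rational(1, 2)) = Pow(Add(-14238, Add(3, Mul(-2, 26569), -29992)), Rational(1, 2)) = Pow(Add(-14238, Add(3, -53138, -29992)), Rational(1, 2)) = Pow(Add(-14238, -83127), Rational(1, 2)) = Pow(-97365, Rational(1, 2)) = Mul(I, Pow(97365, Rational(1, 2)))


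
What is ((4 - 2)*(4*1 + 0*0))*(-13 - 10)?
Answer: -184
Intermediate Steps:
((4 - 2)*(4*1 + 0*0))*(-13 - 10) = (2*(4 + 0))*(-23) = (2*4)*(-23) = 8*(-23) = -184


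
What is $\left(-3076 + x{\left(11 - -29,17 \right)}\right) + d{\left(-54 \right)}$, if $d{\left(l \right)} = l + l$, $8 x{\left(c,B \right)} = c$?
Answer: $-3179$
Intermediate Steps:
$x{\left(c,B \right)} = \frac{c}{8}$
$d{\left(l \right)} = 2 l$
$\left(-3076 + x{\left(11 - -29,17 \right)}\right) + d{\left(-54 \right)} = \left(-3076 + \frac{11 - -29}{8}\right) + 2 \left(-54\right) = \left(-3076 + \frac{11 + 29}{8}\right) - 108 = \left(-3076 + \frac{1}{8} \cdot 40\right) - 108 = \left(-3076 + 5\right) - 108 = -3071 - 108 = -3179$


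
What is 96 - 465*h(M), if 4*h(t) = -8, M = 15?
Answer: 1026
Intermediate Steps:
h(t) = -2 (h(t) = (1/4)*(-8) = -2)
96 - 465*h(M) = 96 - 465*(-2) = 96 + 930 = 1026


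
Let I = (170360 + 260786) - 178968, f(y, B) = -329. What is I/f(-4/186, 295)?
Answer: -252178/329 ≈ -766.50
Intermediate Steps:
I = 252178 (I = 431146 - 178968 = 252178)
I/f(-4/186, 295) = 252178/(-329) = 252178*(-1/329) = -252178/329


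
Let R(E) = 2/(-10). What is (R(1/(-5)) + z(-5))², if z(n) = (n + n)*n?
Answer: 62001/25 ≈ 2480.0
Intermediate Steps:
z(n) = 2*n² (z(n) = (2*n)*n = 2*n²)
R(E) = -⅕ (R(E) = 2*(-⅒) = -⅕)
(R(1/(-5)) + z(-5))² = (-⅕ + 2*(-5)²)² = (-⅕ + 2*25)² = (-⅕ + 50)² = (249/5)² = 62001/25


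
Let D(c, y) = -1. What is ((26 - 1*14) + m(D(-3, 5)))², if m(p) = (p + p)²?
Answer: 256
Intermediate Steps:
m(p) = 4*p² (m(p) = (2*p)² = 4*p²)
((26 - 1*14) + m(D(-3, 5)))² = ((26 - 1*14) + 4*(-1)²)² = ((26 - 14) + 4*1)² = (12 + 4)² = 16² = 256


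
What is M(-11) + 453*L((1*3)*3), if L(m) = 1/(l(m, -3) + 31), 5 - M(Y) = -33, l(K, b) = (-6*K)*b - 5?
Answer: 7597/188 ≈ 40.410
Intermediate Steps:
l(K, b) = -5 - 6*K*b (l(K, b) = -6*K*b - 5 = -5 - 6*K*b)
M(Y) = 38 (M(Y) = 5 - 1*(-33) = 5 + 33 = 38)
L(m) = 1/(26 + 18*m) (L(m) = 1/((-5 - 6*m*(-3)) + 31) = 1/((-5 + 18*m) + 31) = 1/(26 + 18*m))
M(-11) + 453*L((1*3)*3) = 38 + 453*(1/(2*(13 + 9*((1*3)*3)))) = 38 + 453*(1/(2*(13 + 9*(3*3)))) = 38 + 453*(1/(2*(13 + 9*9))) = 38 + 453*(1/(2*(13 + 81))) = 38 + 453*((½)/94) = 38 + 453*((½)*(1/94)) = 38 + 453*(1/188) = 38 + 453/188 = 7597/188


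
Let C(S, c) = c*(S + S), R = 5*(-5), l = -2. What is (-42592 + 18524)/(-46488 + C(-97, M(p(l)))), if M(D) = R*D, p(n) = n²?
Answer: 6017/6772 ≈ 0.88851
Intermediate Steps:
R = -25
M(D) = -25*D
C(S, c) = 2*S*c (C(S, c) = c*(2*S) = 2*S*c)
(-42592 + 18524)/(-46488 + C(-97, M(p(l)))) = (-42592 + 18524)/(-46488 + 2*(-97)*(-25*(-2)²)) = -24068/(-46488 + 2*(-97)*(-25*4)) = -24068/(-46488 + 2*(-97)*(-100)) = -24068/(-46488 + 19400) = -24068/(-27088) = -24068*(-1/27088) = 6017/6772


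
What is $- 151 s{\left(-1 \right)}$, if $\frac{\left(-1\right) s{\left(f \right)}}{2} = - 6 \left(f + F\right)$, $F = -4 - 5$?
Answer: $18120$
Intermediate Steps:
$F = -9$
$s{\left(f \right)} = -108 + 12 f$ ($s{\left(f \right)} = - 2 \left(- 6 \left(f - 9\right)\right) = - 2 \left(- 6 \left(-9 + f\right)\right) = - 2 \left(54 - 6 f\right) = -108 + 12 f$)
$- 151 s{\left(-1 \right)} = - 151 \left(-108 + 12 \left(-1\right)\right) = - 151 \left(-108 - 12\right) = \left(-151\right) \left(-120\right) = 18120$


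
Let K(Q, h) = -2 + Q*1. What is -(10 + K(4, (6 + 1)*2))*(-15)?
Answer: 180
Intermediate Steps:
K(Q, h) = -2 + Q
-(10 + K(4, (6 + 1)*2))*(-15) = -(10 + (-2 + 4))*(-15) = -(10 + 2)*(-15) = -12*(-15) = -1*(-180) = 180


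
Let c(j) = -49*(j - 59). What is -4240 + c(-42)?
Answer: 709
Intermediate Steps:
c(j) = 2891 - 49*j (c(j) = -49*(-59 + j) = 2891 - 49*j)
-4240 + c(-42) = -4240 + (2891 - 49*(-42)) = -4240 + (2891 + 2058) = -4240 + 4949 = 709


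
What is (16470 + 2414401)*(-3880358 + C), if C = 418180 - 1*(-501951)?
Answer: -7195929967717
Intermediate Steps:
C = 920131 (C = 418180 + 501951 = 920131)
(16470 + 2414401)*(-3880358 + C) = (16470 + 2414401)*(-3880358 + 920131) = 2430871*(-2960227) = -7195929967717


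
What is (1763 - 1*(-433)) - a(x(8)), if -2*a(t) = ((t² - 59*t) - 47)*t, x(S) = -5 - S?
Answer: -7165/2 ≈ -3582.5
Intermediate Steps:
a(t) = -t*(-47 + t² - 59*t)/2 (a(t) = -((t² - 59*t) - 47)*t/2 = -(-47 + t² - 59*t)*t/2 = -t*(-47 + t² - 59*t)/2)
(1763 - 1*(-433)) - a(x(8)) = (1763 - 1*(-433)) - (-5 - 1*8)*(47 - (-5 - 1*8)² + 59*(-5 - 1*8))/2 = (1763 + 433) - (-5 - 8)*(47 - (-5 - 8)² + 59*(-5 - 8))/2 = 2196 - (-13)*(47 - 1*(-13)² + 59*(-13))/2 = 2196 - (-13)*(47 - 1*169 - 767)/2 = 2196 - (-13)*(47 - 169 - 767)/2 = 2196 - (-13)*(-889)/2 = 2196 - 1*11557/2 = 2196 - 11557/2 = -7165/2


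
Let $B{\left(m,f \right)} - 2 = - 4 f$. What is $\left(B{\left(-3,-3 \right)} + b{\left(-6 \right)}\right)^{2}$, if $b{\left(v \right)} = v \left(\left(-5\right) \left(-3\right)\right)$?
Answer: $5776$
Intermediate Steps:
$b{\left(v \right)} = 15 v$ ($b{\left(v \right)} = v 15 = 15 v$)
$B{\left(m,f \right)} = 2 - 4 f$
$\left(B{\left(-3,-3 \right)} + b{\left(-6 \right)}\right)^{2} = \left(\left(2 - -12\right) + 15 \left(-6\right)\right)^{2} = \left(\left(2 + 12\right) - 90\right)^{2} = \left(14 - 90\right)^{2} = \left(-76\right)^{2} = 5776$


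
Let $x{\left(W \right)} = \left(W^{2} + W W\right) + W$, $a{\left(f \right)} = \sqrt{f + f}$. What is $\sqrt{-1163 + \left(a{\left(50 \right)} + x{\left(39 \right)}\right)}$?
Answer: $2 \sqrt{482} \approx 43.909$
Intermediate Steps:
$a{\left(f \right)} = \sqrt{2} \sqrt{f}$ ($a{\left(f \right)} = \sqrt{2 f} = \sqrt{2} \sqrt{f}$)
$x{\left(W \right)} = W + 2 W^{2}$ ($x{\left(W \right)} = \left(W^{2} + W^{2}\right) + W = 2 W^{2} + W = W + 2 W^{2}$)
$\sqrt{-1163 + \left(a{\left(50 \right)} + x{\left(39 \right)}\right)} = \sqrt{-1163 + \left(\sqrt{2} \sqrt{50} + 39 \left(1 + 2 \cdot 39\right)\right)} = \sqrt{-1163 + \left(\sqrt{2} \cdot 5 \sqrt{2} + 39 \left(1 + 78\right)\right)} = \sqrt{-1163 + \left(10 + 39 \cdot 79\right)} = \sqrt{-1163 + \left(10 + 3081\right)} = \sqrt{-1163 + 3091} = \sqrt{1928} = 2 \sqrt{482}$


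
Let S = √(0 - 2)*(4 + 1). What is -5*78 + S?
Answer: -390 + 5*I*√2 ≈ -390.0 + 7.0711*I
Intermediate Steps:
S = 5*I*√2 (S = √(-2)*5 = (I*√2)*5 = 5*I*√2 ≈ 7.0711*I)
-5*78 + S = -5*78 + 5*I*√2 = -390 + 5*I*√2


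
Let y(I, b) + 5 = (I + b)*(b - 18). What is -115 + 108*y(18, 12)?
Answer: -20095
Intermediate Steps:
y(I, b) = -5 + (-18 + b)*(I + b) (y(I, b) = -5 + (I + b)*(b - 18) = -5 + (I + b)*(-18 + b) = -5 + (-18 + b)*(I + b))
-115 + 108*y(18, 12) = -115 + 108*(-5 + 12² - 18*18 - 18*12 + 18*12) = -115 + 108*(-5 + 144 - 324 - 216 + 216) = -115 + 108*(-185) = -115 - 19980 = -20095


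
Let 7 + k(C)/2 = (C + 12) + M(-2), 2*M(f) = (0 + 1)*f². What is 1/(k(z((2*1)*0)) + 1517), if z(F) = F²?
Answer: 1/1531 ≈ 0.00065317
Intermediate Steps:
M(f) = f²/2 (M(f) = ((0 + 1)*f²)/2 = (1*f²)/2 = f²/2)
k(C) = 14 + 2*C (k(C) = -14 + 2*((C + 12) + (½)*(-2)²) = -14 + 2*((12 + C) + (½)*4) = -14 + 2*((12 + C) + 2) = -14 + 2*(14 + C) = -14 + (28 + 2*C) = 14 + 2*C)
1/(k(z((2*1)*0)) + 1517) = 1/((14 + 2*((2*1)*0)²) + 1517) = 1/((14 + 2*(2*0)²) + 1517) = 1/((14 + 2*0²) + 1517) = 1/((14 + 2*0) + 1517) = 1/((14 + 0) + 1517) = 1/(14 + 1517) = 1/1531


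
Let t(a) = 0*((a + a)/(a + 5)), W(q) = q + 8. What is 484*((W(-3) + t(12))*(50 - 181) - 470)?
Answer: -544500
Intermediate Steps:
W(q) = 8 + q
t(a) = 0 (t(a) = 0*((2*a)/(5 + a)) = 0*(2*a/(5 + a)) = 0)
484*((W(-3) + t(12))*(50 - 181) - 470) = 484*(((8 - 3) + 0)*(50 - 181) - 470) = 484*((5 + 0)*(-131) - 470) = 484*(5*(-131) - 470) = 484*(-655 - 470) = 484*(-1125) = -544500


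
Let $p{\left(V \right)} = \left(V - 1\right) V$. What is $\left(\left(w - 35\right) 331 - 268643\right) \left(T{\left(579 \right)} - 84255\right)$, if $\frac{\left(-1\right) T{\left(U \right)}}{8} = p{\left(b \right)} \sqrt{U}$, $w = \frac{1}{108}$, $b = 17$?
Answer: $\frac{849972668905}{36} + \frac{16463775392 \sqrt{579}}{27} \approx 3.8283 \cdot 10^{10}$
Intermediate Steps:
$w = \frac{1}{108} \approx 0.0092593$
$p{\left(V \right)} = V \left(-1 + V\right)$ ($p{\left(V \right)} = \left(-1 + V\right) V = V \left(-1 + V\right)$)
$T{\left(U \right)} = - 2176 \sqrt{U}$ ($T{\left(U \right)} = - 8 \cdot 17 \left(-1 + 17\right) \sqrt{U} = - 8 \cdot 17 \cdot 16 \sqrt{U} = - 8 \cdot 272 \sqrt{U} = - 2176 \sqrt{U}$)
$\left(\left(w - 35\right) 331 - 268643\right) \left(T{\left(579 \right)} - 84255\right) = \left(\left(\frac{1}{108} - 35\right) 331 - 268643\right) \left(- 2176 \sqrt{579} - 84255\right) = \left(\left(- \frac{3779}{108}\right) 331 - 268643\right) \left(-84255 - 2176 \sqrt{579}\right) = \left(- \frac{1250849}{108} - 268643\right) \left(-84255 - 2176 \sqrt{579}\right) = - \frac{30264293 \left(-84255 - 2176 \sqrt{579}\right)}{108} = \frac{849972668905}{36} + \frac{16463775392 \sqrt{579}}{27}$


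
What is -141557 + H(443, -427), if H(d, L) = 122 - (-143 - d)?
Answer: -140849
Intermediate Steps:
H(d, L) = 265 + d (H(d, L) = 122 + (143 + d) = 265 + d)
-141557 + H(443, -427) = -141557 + (265 + 443) = -141557 + 708 = -140849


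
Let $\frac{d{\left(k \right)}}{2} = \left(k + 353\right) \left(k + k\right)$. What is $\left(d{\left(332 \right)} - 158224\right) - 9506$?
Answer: $741950$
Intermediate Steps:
$d{\left(k \right)} = 4 k \left(353 + k\right)$ ($d{\left(k \right)} = 2 \left(k + 353\right) \left(k + k\right) = 2 \left(353 + k\right) 2 k = 2 \cdot 2 k \left(353 + k\right) = 4 k \left(353 + k\right)$)
$\left(d{\left(332 \right)} - 158224\right) - 9506 = \left(4 \cdot 332 \left(353 + 332\right) - 158224\right) - 9506 = \left(4 \cdot 332 \cdot 685 - 158224\right) - 9506 = \left(909680 - 158224\right) - 9506 = 751456 - 9506 = 741950$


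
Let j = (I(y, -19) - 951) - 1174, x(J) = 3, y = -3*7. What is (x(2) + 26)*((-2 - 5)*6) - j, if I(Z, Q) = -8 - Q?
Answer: 896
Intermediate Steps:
y = -21
j = -2114 (j = ((-8 - 1*(-19)) - 951) - 1174 = ((-8 + 19) - 951) - 1174 = (11 - 951) - 1174 = -940 - 1174 = -2114)
(x(2) + 26)*((-2 - 5)*6) - j = (3 + 26)*((-2 - 5)*6) - 1*(-2114) = 29*(-7*6) + 2114 = 29*(-42) + 2114 = -1218 + 2114 = 896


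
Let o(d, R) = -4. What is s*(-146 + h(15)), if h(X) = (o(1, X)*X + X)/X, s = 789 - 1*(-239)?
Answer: -153172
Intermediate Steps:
s = 1028 (s = 789 + 239 = 1028)
h(X) = -3 (h(X) = (-4*X + X)/X = (-3*X)/X = -3)
s*(-146 + h(15)) = 1028*(-146 - 3) = 1028*(-149) = -153172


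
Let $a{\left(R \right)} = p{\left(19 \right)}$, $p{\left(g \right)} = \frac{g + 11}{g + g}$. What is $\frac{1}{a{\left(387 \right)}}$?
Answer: $\frac{19}{15} \approx 1.2667$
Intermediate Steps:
$p{\left(g \right)} = \frac{11 + g}{2 g}$
$a{\left(R \right)} = \frac{15}{19}$ ($a{\left(R \right)} = \frac{11 + 19}{2 \cdot 19} = \frac{1}{2} \cdot \frac{1}{19} \cdot 30 = \frac{15}{19}$)
$\frac{1}{a{\left(387 \right)}} = \frac{1}{\frac{15}{19}} = \frac{19}{15}$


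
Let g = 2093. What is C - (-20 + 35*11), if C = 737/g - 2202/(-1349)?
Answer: -1024958806/2823457 ≈ -363.02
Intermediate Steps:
C = 5602999/2823457 (C = 737/2093 - 2202/(-1349) = 737*(1/2093) - 2202*(-1/1349) = 737/2093 + 2202/1349 = 5602999/2823457 ≈ 1.9844)
C - (-20 + 35*11) = 5602999/2823457 - (-20 + 35*11) = 5602999/2823457 - (-20 + 385) = 5602999/2823457 - 1*365 = 5602999/2823457 - 365 = -1024958806/2823457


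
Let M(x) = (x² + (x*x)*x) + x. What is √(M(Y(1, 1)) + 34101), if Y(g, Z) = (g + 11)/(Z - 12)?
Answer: √499255185/121 ≈ 184.66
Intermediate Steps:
Y(g, Z) = (11 + g)/(-12 + Z)
M(x) = x + x² + x³ (M(x) = (x² + x²*x) + x = (x² + x³) + x = x + x² + x³)
√(M(Y(1, 1)) + 34101) = √(((11 + 1)/(-12 + 1))*(1 + (11 + 1)/(-12 + 1) + ((11 + 1)/(-12 + 1))²) + 34101) = √((12/(-11))*(1 + 12/(-11) + (12/(-11))²) + 34101) = √((-1/11*12)*(1 - 1/11*12 + (-1/11*12)²) + 34101) = √(-12*(1 - 12/11 + (-12/11)²)/11 + 34101) = √(-12*(1 - 12/11 + 144/121)/11 + 34101) = √(-12/11*133/121 + 34101) = √(-1596/1331 + 34101) = √(45386835/1331) = √499255185/121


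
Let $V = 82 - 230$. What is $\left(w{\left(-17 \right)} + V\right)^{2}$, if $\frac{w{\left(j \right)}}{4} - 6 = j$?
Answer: $36864$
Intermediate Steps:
$w{\left(j \right)} = 24 + 4 j$
$V = -148$ ($V = 82 - 230 = -148$)
$\left(w{\left(-17 \right)} + V\right)^{2} = \left(\left(24 + 4 \left(-17\right)\right) - 148\right)^{2} = \left(\left(24 - 68\right) - 148\right)^{2} = \left(-44 - 148\right)^{2} = \left(-192\right)^{2} = 36864$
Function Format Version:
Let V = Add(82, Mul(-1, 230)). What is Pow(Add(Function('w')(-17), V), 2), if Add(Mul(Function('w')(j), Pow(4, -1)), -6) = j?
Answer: 36864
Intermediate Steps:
Function('w')(j) = Add(24, Mul(4, j))
V = -148 (V = Add(82, -230) = -148)
Pow(Add(Function('w')(-17), V), 2) = Pow(Add(Add(24, Mul(4, -17)), -148), 2) = Pow(Add(Add(24, -68), -148), 2) = Pow(Add(-44, -148), 2) = Pow(-192, 2) = 36864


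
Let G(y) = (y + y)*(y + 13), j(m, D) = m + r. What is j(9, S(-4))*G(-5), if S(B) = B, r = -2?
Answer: -560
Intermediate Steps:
j(m, D) = -2 + m (j(m, D) = m - 2 = -2 + m)
G(y) = 2*y*(13 + y) (G(y) = (2*y)*(13 + y) = 2*y*(13 + y))
j(9, S(-4))*G(-5) = (-2 + 9)*(2*(-5)*(13 - 5)) = 7*(2*(-5)*8) = 7*(-80) = -560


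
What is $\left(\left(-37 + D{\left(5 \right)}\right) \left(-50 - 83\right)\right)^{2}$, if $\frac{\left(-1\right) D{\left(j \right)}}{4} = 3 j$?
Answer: $166435801$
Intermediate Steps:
$D{\left(j \right)} = - 12 j$ ($D{\left(j \right)} = - 4 \cdot 3 j = - 12 j$)
$\left(\left(-37 + D{\left(5 \right)}\right) \left(-50 - 83\right)\right)^{2} = \left(\left(-37 - 60\right) \left(-50 - 83\right)\right)^{2} = \left(\left(-37 - 60\right) \left(-133\right)\right)^{2} = \left(\left(-97\right) \left(-133\right)\right)^{2} = 12901^{2} = 166435801$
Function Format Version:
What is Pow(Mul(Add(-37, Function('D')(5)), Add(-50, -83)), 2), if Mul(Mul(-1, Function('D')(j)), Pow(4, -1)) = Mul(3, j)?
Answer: 166435801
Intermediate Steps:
Function('D')(j) = Mul(-12, j) (Function('D')(j) = Mul(-4, Mul(3, j)) = Mul(-12, j))
Pow(Mul(Add(-37, Function('D')(5)), Add(-50, -83)), 2) = Pow(Mul(Add(-37, Mul(-12, 5)), Add(-50, -83)), 2) = Pow(Mul(Add(-37, -60), -133), 2) = Pow(Mul(-97, -133), 2) = Pow(12901, 2) = 166435801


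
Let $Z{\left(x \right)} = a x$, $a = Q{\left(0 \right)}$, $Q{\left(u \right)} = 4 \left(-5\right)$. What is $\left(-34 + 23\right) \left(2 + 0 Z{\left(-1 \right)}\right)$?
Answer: $-22$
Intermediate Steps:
$Q{\left(u \right)} = -20$
$a = -20$
$Z{\left(x \right)} = - 20 x$
$\left(-34 + 23\right) \left(2 + 0 Z{\left(-1 \right)}\right) = \left(-34 + 23\right) \left(2 + 0 \left(\left(-20\right) \left(-1\right)\right)\right) = - 11 \left(2 + 0 \cdot 20\right) = - 11 \left(2 + 0\right) = \left(-11\right) 2 = -22$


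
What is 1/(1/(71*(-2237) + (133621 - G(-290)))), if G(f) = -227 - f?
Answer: -25269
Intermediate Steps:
1/(1/(71*(-2237) + (133621 - G(-290)))) = 1/(1/(71*(-2237) + (133621 - (-227 - 1*(-290))))) = 1/(1/(-158827 + (133621 - (-227 + 290)))) = 1/(1/(-158827 + (133621 - 1*63))) = 1/(1/(-158827 + (133621 - 63))) = 1/(1/(-158827 + 133558)) = 1/(1/(-25269)) = 1/(-1/25269) = -25269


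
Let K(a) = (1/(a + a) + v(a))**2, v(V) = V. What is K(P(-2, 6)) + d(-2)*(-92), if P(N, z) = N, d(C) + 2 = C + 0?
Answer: 5969/16 ≈ 373.06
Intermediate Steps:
d(C) = -2 + C (d(C) = -2 + (C + 0) = -2 + C)
K(a) = (a + 1/(2*a))**2 (K(a) = (1/(a + a) + a)**2 = (1/(2*a) + a)**2 = (a + 1/(2*a))**2)
K(P(-2, 6)) + d(-2)*(-92) = (1/4)*(1 + 2*(-2)**2)**2/(-2)**2 + (-2 - 2)*(-92) = (1/4)*(1/4)*(1 + 2*4)**2 - 4*(-92) = (1/4)*(1/4)*(1 + 8)**2 + 368 = (1/4)*(1/4)*9**2 + 368 = (1/4)*(1/4)*81 + 368 = 81/16 + 368 = 5969/16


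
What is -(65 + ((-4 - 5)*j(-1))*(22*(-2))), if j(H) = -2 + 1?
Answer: 331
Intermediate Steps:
j(H) = -1
-(65 + ((-4 - 5)*j(-1))*(22*(-2))) = -(65 + ((-4 - 5)*(-1))*(22*(-2))) = -(65 - 9*(-1)*(-44)) = -(65 + 9*(-44)) = -(65 - 396) = -1*(-331) = 331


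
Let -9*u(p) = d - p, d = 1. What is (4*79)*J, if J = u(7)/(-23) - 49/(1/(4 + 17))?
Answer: -22436948/69 ≈ -3.2517e+5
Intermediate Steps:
u(p) = -1/9 + p/9 (u(p) = -(1 - p)/9 = -1/9 + p/9)
J = -71003/69 (J = (-1/9 + (1/9)*7)/(-23) - 49/(1/(4 + 17)) = (-1/9 + 7/9)*(-1/23) - 49/(1/21) = (2/3)*(-1/23) - 49/1/21 = -2/69 - 49*21 = -2/69 - 1029 = -71003/69 ≈ -1029.0)
(4*79)*J = (4*79)*(-71003/69) = 316*(-71003/69) = -22436948/69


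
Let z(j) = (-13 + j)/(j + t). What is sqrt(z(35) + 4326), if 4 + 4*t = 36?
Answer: 2*sqrt(1999930)/43 ≈ 65.776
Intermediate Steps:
t = 8 (t = -1 + (1/4)*36 = -1 + 9 = 8)
z(j) = (-13 + j)/(8 + j) (z(j) = (-13 + j)/(j + 8) = (-13 + j)/(8 + j))
sqrt(z(35) + 4326) = sqrt((-13 + 35)/(8 + 35) + 4326) = sqrt(22/43 + 4326) = sqrt(186040/43) = 2*sqrt(1999930)/43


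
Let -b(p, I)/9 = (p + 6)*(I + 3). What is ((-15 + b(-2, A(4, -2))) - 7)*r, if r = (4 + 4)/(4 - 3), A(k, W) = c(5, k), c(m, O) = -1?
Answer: -752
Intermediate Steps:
A(k, W) = -1
b(p, I) = -9*(3 + I)*(6 + p) (b(p, I) = -9*(p + 6)*(I + 3) = -9*(6 + p)*(3 + I) = -9*(3 + I)*(6 + p))
r = 8 (r = 8/1 = 8*1 = 8)
((-15 + b(-2, A(4, -2))) - 7)*r = ((-15 + (-162 - 54*(-1) - 27*(-2) - 9*(-1)*(-2))) - 7)*8 = ((-15 + (-162 + 54 + 54 - 18)) - 7)*8 = ((-15 - 72) - 7)*8 = (-87 - 7)*8 = -94*8 = -752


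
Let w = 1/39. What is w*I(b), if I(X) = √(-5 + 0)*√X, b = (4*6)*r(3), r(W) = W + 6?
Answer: 2*I*√30/13 ≈ 0.84265*I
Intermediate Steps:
w = 1/39 ≈ 0.025641
r(W) = 6 + W
b = 216 (b = (4*6)*(6 + 3) = 24*9 = 216)
I(X) = I*√5*√X (I(X) = √(-5)*√X = (I*√5)*√X = I*√5*√X)
w*I(b) = (I*√5*√216)/39 = (I*√5*(6*√6))/39 = (6*I*√30)/39 = 2*I*√30/13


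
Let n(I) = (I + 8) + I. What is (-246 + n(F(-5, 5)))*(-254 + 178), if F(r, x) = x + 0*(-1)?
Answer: 17328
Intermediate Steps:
F(r, x) = x (F(r, x) = x + 0 = x)
n(I) = 8 + 2*I (n(I) = (8 + I) + I = 8 + 2*I)
(-246 + n(F(-5, 5)))*(-254 + 178) = (-246 + (8 + 2*5))*(-254 + 178) = (-246 + (8 + 10))*(-76) = (-246 + 18)*(-76) = -228*(-76) = 17328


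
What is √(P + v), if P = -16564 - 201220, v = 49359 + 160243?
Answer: I*√8182 ≈ 90.454*I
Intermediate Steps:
v = 209602
P = -217784
√(P + v) = √(-217784 + 209602) = √(-8182) = I*√8182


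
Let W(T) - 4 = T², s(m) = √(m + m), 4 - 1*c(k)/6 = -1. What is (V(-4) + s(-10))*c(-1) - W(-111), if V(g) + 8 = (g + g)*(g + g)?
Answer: -10645 + 60*I*√5 ≈ -10645.0 + 134.16*I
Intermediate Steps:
c(k) = 30 (c(k) = 24 - 6*(-1) = 24 + 6 = 30)
V(g) = -8 + 4*g² (V(g) = -8 + (g + g)*(g + g) = -8 + (2*g)*(2*g) = -8 + 4*g²)
s(m) = √2*√m (s(m) = √(2*m) = √2*√m)
W(T) = 4 + T²
(V(-4) + s(-10))*c(-1) - W(-111) = ((-8 + 4*(-4)²) + √2*√(-10))*30 - (4 + (-111)²) = ((-8 + 4*16) + √2*(I*√10))*30 - (4 + 12321) = ((-8 + 64) + 2*I*√5)*30 - 1*12325 = (56 + 2*I*√5)*30 - 12325 = (1680 + 60*I*√5) - 12325 = -10645 + 60*I*√5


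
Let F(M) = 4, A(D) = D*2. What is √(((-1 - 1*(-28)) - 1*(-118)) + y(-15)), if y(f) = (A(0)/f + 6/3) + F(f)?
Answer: √151 ≈ 12.288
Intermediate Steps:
A(D) = 2*D
y(f) = 6 (y(f) = ((2*0)/f + 6/3) + 4 = (0/f + 6*(⅓)) + 4 = (0 + 2) + 4 = 2 + 4 = 6)
√(((-1 - 1*(-28)) - 1*(-118)) + y(-15)) = √(((-1 - 1*(-28)) - 1*(-118)) + 6) = √(((-1 + 28) + 118) + 6) = √((27 + 118) + 6) = √(145 + 6) = √151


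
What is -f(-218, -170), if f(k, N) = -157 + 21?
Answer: 136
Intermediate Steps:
f(k, N) = -136
-f(-218, -170) = -1*(-136) = 136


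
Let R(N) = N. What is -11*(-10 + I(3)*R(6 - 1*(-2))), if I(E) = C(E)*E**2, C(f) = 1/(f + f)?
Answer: -22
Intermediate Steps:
C(f) = 1/(2*f)
I(E) = E/2 (I(E) = (1/(2*E))*E**2 = E/2)
-11*(-10 + I(3)*R(6 - 1*(-2))) = -11*(-10 + ((1/2)*3)*(6 - 1*(-2))) = -11*(-10 + 3*(6 + 2)/2) = -11*(-10 + (3/2)*8) = -11*(-10 + 12) = -11*2 = -22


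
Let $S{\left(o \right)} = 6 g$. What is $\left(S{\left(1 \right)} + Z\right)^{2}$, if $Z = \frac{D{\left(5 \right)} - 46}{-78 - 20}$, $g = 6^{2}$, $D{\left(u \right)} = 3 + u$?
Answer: $\frac{112423609}{2401} \approx 46824.0$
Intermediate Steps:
$g = 36$
$S{\left(o \right)} = 216$ ($S{\left(o \right)} = 6 \cdot 36 = 216$)
$Z = \frac{19}{49}$ ($Z = \frac{\left(3 + 5\right) - 46}{-78 - 20} = \frac{8 - 46}{-98} = \left(-38\right) \left(- \frac{1}{98}\right) = \frac{19}{49} \approx 0.38775$)
$\left(S{\left(1 \right)} + Z\right)^{2} = \left(216 + \frac{19}{49}\right)^{2} = \left(\frac{10603}{49}\right)^{2} = \frac{112423609}{2401}$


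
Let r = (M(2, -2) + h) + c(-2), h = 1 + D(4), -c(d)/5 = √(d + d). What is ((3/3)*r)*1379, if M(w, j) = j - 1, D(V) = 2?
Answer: -13790*I ≈ -13790.0*I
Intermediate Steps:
M(w, j) = -1 + j
c(d) = -5*√2*√d (c(d) = -5*√(d + d) = -5*√2*√d)
h = 3 (h = 1 + 2 = 3)
r = -10*I (r = ((-1 - 2) + 3) - 5*√2*√(-2) = (-3 + 3) - 5*√2*I*√2 = 0 - 10*I = -10*I ≈ -10.0*I)
((3/3)*r)*1379 = ((3/3)*(-10*I))*1379 = ((3*(⅓))*(-10*I))*1379 = (1*(-10*I))*1379 = -10*I*1379 = -13790*I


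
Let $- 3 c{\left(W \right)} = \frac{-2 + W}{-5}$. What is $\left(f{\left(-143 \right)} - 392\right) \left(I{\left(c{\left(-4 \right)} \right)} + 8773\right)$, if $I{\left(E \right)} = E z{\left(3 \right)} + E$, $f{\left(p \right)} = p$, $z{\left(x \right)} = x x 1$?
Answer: $-4691415$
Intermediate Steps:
$c{\left(W \right)} = - \frac{2}{15} + \frac{W}{15}$ ($c{\left(W \right)} = - \frac{\left(-2 + W\right) \frac{1}{-5}}{3} = - \frac{\left(-2 + W\right) \left(- \frac{1}{5}\right)}{3} = - \frac{\frac{2}{5} - \frac{W}{5}}{3} = - \frac{2}{15} + \frac{W}{15}$)
$z{\left(x \right)} = x^{2}$ ($z{\left(x \right)} = x^{2} \cdot 1 = x^{2}$)
$I{\left(E \right)} = 10 E$ ($I{\left(E \right)} = E 3^{2} + E = E 9 + E = 9 E + E = 10 E$)
$\left(f{\left(-143 \right)} - 392\right) \left(I{\left(c{\left(-4 \right)} \right)} + 8773\right) = \left(-143 - 392\right) \left(10 \left(- \frac{2}{15} + \frac{1}{15} \left(-4\right)\right) + 8773\right) = - 535 \left(10 \left(- \frac{2}{15} - \frac{4}{15}\right) + 8773\right) = - 535 \left(10 \left(- \frac{2}{5}\right) + 8773\right) = - 535 \left(-4 + 8773\right) = \left(-535\right) 8769 = -4691415$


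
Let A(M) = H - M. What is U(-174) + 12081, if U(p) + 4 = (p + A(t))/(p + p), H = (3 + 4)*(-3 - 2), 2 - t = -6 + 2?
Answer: 4203011/348 ≈ 12078.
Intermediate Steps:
t = 6 (t = 2 - (-6 + 2) = 2 - 1*(-4) = 2 + 4 = 6)
H = -35 (H = 7*(-5) = -35)
A(M) = -35 - M
U(p) = -4 + (-41 + p)/(2*p) (U(p) = -4 + (p + (-35 - 1*6))/(p + p) = -4 + (p + (-35 - 6))/((2*p)) = -4 + (p - 41)*(1/(2*p)) = -4 + (-41 + p)*(1/(2*p)) = -4 + (-41 + p)/(2*p))
U(-174) + 12081 = (½)*(-41 - 7*(-174))/(-174) + 12081 = (½)*(-1/174)*(-41 + 1218) + 12081 = (½)*(-1/174)*1177 + 12081 = -1177/348 + 12081 = 4203011/348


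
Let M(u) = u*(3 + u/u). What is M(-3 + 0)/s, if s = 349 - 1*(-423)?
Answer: -3/193 ≈ -0.015544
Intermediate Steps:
s = 772 (s = 349 + 423 = 772)
M(u) = 4*u (M(u) = u*(3 + 1) = u*4 = 4*u)
M(-3 + 0)/s = (4*(-3 + 0))/772 = (4*(-3))*(1/772) = -12*1/772 = -3/193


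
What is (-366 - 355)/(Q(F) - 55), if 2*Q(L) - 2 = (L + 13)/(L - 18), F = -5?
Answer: 2369/178 ≈ 13.309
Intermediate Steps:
Q(L) = 1 + (13 + L)/(2*(-18 + L)) (Q(L) = 1 + ((L + 13)/(L - 18))/2 = 1 + ((13 + L)/(-18 + L))/2 = 1 + (13 + L)/(2*(-18 + L)))
(-366 - 355)/(Q(F) - 55) = (-366 - 355)/((-23 + 3*(-5))/(2*(-18 - 5)) - 55) = -721/((½)*(-23 - 15)/(-23) - 55) = -721/((½)*(-1/23)*(-38) - 55) = -721/(19/23 - 55) = -721/(-1246/23) = -721*(-23/1246) = 2369/178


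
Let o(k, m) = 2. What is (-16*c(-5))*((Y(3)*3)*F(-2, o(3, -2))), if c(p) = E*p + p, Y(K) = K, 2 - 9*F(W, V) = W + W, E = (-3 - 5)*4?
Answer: -14880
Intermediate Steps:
E = -32 (E = -8*4 = -32)
F(W, V) = 2/9 - 2*W/9 (F(W, V) = 2/9 - (W + W)/9 = 2/9 - 2*W/9)
c(p) = -31*p (c(p) = -32*p + p = -31*p)
(-16*c(-5))*((Y(3)*3)*F(-2, o(3, -2))) = (-(-496)*(-5))*((3*3)*(2/9 - 2/9*(-2))) = (-16*155)*(9*(2/9 + 4/9)) = -22320*2/3 = -2480*6 = -14880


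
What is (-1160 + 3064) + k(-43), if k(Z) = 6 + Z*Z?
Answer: 3759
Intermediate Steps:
k(Z) = 6 + Z**2
(-1160 + 3064) + k(-43) = (-1160 + 3064) + (6 + (-43)**2) = 1904 + (6 + 1849) = 1904 + 1855 = 3759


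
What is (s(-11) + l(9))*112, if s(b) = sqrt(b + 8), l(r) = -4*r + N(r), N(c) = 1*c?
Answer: -3024 + 112*I*sqrt(3) ≈ -3024.0 + 193.99*I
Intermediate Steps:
N(c) = c
l(r) = -3*r (l(r) = -4*r + r = -3*r)
s(b) = sqrt(8 + b)
(s(-11) + l(9))*112 = (sqrt(8 - 11) - 3*9)*112 = (sqrt(-3) - 27)*112 = (I*sqrt(3) - 27)*112 = (-27 + I*sqrt(3))*112 = -3024 + 112*I*sqrt(3)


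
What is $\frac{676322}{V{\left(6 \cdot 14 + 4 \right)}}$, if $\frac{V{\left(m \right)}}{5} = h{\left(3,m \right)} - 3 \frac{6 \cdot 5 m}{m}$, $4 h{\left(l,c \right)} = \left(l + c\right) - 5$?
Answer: $- \frac{1352644}{685} \approx -1974.7$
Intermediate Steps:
$h{\left(l,c \right)} = - \frac{5}{4} + \frac{c}{4} + \frac{l}{4}$ ($h{\left(l,c \right)} = \frac{\left(l + c\right) - 5}{4} = \frac{\left(c + l\right) - 5}{4} = \frac{-5 + c + l}{4} = - \frac{5}{4} + \frac{c}{4} + \frac{l}{4}$)
$V{\left(m \right)} = - \frac{905}{2} + \frac{5 m}{4}$ ($V{\left(m \right)} = 5 \left(\left(- \frac{5}{4} + \frac{m}{4} + \frac{1}{4} \cdot 3\right) - 3 \frac{6 \cdot 5 m}{m}\right) = 5 \left(\left(- \frac{5}{4} + \frac{m}{4} + \frac{3}{4}\right) - 3 \frac{30 m}{m}\right) = 5 \left(\left(- \frac{1}{2} + \frac{m}{4}\right) - 90\right) = 5 \left(- \frac{181}{2} + \frac{m}{4}\right) = - \frac{905}{2} + \frac{5 m}{4}$)
$\frac{676322}{V{\left(6 \cdot 14 + 4 \right)}} = \frac{676322}{- \frac{905}{2} + \frac{5 \left(6 \cdot 14 + 4\right)}{4}} = \frac{676322}{- \frac{905}{2} + \frac{5 \left(84 + 4\right)}{4}} = \frac{676322}{- \frac{905}{2} + \frac{5}{4} \cdot 88} = \frac{676322}{- \frac{905}{2} + 110} = \frac{676322}{- \frac{685}{2}} = 676322 \left(- \frac{2}{685}\right) = - \frac{1352644}{685}$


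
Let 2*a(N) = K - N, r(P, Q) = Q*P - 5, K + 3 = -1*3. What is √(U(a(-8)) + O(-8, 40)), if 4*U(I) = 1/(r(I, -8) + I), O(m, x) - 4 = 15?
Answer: √2733/12 ≈ 4.3565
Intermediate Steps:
K = -6 (K = -3 - 1*3 = -3 - 3 = -6)
r(P, Q) = -5 + P*Q (r(P, Q) = P*Q - 5 = -5 + P*Q)
O(m, x) = 19 (O(m, x) = 4 + 15 = 19)
a(N) = -3 - N/2 (a(N) = (-6 - N)/2 = -3 - N/2)
U(I) = 1/(4*(-5 - 7*I)) (U(I) = 1/(4*((-5 + I*(-8)) + I)) = 1/(4*((-5 - 8*I) + I)) = 1/(4*(-5 - 7*I)))
√(U(a(-8)) + O(-8, 40)) = √(1/(4*(-5 - 7*(-3 - ½*(-8)))) + 19) = √(1/(4*(-5 - 7*(-3 + 4))) + 19) = √(1/(4*(-5 - 7*1)) + 19) = √(1/(4*(-5 - 7)) + 19) = √((¼)/(-12) + 19) = √((¼)*(-1/12) + 19) = √(-1/48 + 19) = √(911/48) = √2733/12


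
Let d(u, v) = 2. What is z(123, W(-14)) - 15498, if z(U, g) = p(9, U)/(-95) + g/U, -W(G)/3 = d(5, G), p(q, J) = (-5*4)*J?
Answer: -12052808/779 ≈ -15472.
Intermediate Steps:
p(q, J) = -20*J
W(G) = -6 (W(G) = -3*2 = -6)
z(U, g) = 4*U/19 + g/U (z(U, g) = -20*U/(-95) + g/U = -20*U*(-1/95) + g/U = 4*U/19 + g/U)
z(123, W(-14)) - 15498 = ((4/19)*123 - 6/123) - 15498 = (492/19 - 6*1/123) - 15498 = (492/19 - 2/41) - 15498 = 20134/779 - 15498 = -12052808/779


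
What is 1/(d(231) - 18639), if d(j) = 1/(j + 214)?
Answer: -445/8294354 ≈ -5.3651e-5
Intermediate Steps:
d(j) = 1/(214 + j)
1/(d(231) - 18639) = 1/(1/(214 + 231) - 18639) = 1/(1/445 - 18639) = 1/(-8294354/445) = -445/8294354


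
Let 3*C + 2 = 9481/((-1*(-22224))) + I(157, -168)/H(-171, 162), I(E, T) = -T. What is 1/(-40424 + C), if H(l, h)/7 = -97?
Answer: -6467184/261433371191 ≈ -2.4737e-5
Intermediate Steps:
H(l, h) = -679 (H(l, h) = 7*(-97) = -679)
C = -3925175/6467184 (C = -⅔ + (9481/((-1*(-22224))) - 1*(-168)/(-679))/3 = -⅔ + (9481/22224 + 168*(-1/679))/3 = -⅔ + (9481*(1/22224) - 24/97)/3 = -⅔ + (9481/22224 - 24/97)/3 = -⅔ + (⅓)*(386281/2155728) = -⅔ + 386281/6467184 = -3925175/6467184 ≈ -0.60694)
1/(-40424 + C) = 1/(-40424 - 3925175/6467184) = 1/(-261433371191/6467184) = -6467184/261433371191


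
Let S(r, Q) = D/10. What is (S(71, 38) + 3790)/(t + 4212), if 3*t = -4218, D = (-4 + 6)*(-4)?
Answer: 9473/7015 ≈ 1.3504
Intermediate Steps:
D = -8 (D = 2*(-4) = -8)
t = -1406 (t = (1/3)*(-4218) = -1406)
S(r, Q) = -4/5 (S(r, Q) = -8/10 = -8*1/10 = -4/5)
(S(71, 38) + 3790)/(t + 4212) = (-4/5 + 3790)/(-1406 + 4212) = (18946/5)/2806 = (18946/5)*(1/2806) = 9473/7015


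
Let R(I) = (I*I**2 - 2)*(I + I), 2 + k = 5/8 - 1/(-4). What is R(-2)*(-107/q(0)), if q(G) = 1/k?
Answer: 4815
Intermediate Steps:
k = -9/8 (k = -2 + (5/8 - 1/(-4)) = -2 + (5*(1/8) - 1*(-1/4)) = -2 + (5/8 + 1/4) = -2 + 7/8 = -9/8 ≈ -1.1250)
R(I) = 2*I*(-2 + I**3) (R(I) = (I**3 - 2)*(2*I) = (-2 + I**3)*(2*I) = 2*I*(-2 + I**3))
q(G) = -8/9 (q(G) = 1/(-9/8) = -8/9)
R(-2)*(-107/q(0)) = (2*(-2)*(-2 + (-2)**3))*(-107/(-8/9)) = (2*(-2)*(-2 - 8))*(-107*(-9/8)) = (2*(-2)*(-10))*(963/8) = 40*(963/8) = 4815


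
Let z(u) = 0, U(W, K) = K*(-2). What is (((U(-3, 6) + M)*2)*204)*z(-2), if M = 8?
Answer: 0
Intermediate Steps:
U(W, K) = -2*K
(((U(-3, 6) + M)*2)*204)*z(-2) = (((-2*6 + 8)*2)*204)*0 = (((-12 + 8)*2)*204)*0 = (-4*2*204)*0 = -8*204*0 = -1632*0 = 0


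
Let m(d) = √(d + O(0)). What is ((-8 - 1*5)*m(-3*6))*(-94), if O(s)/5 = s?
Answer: 3666*I*√2 ≈ 5184.5*I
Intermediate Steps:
O(s) = 5*s
m(d) = √d (m(d) = √(d + 5*0) = √(d + 0) = √d)
((-8 - 1*5)*m(-3*6))*(-94) = ((-8 - 1*5)*√(-3*6))*(-94) = ((-8 - 5)*√(-18))*(-94) = -39*I*√2*(-94) = 3666*I*√2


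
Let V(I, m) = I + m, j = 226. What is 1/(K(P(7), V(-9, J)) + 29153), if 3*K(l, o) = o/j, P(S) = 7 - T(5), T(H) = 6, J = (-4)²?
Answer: 678/19765741 ≈ 3.4302e-5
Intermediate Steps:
J = 16
P(S) = 1 (P(S) = 7 - 1*6 = 7 - 6 = 1)
K(l, o) = o/678 (K(l, o) = (o/226)/3 = o/678)
1/(K(P(7), V(-9, J)) + 29153) = 1/((-9 + 16)/678 + 29153) = 1/((1/678)*7 + 29153) = 1/(7/678 + 29153) = 1/(19765741/678) = 678/19765741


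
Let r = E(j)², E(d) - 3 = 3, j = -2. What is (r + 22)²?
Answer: 3364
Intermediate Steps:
E(d) = 6 (E(d) = 3 + 3 = 6)
r = 36 (r = 6² = 36)
(r + 22)² = (36 + 22)² = 58² = 3364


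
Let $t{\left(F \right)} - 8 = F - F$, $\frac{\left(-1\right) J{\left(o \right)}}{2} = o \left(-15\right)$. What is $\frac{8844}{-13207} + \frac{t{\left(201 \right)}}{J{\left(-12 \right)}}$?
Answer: $- \frac{411187}{594315} \approx -0.69187$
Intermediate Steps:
$J{\left(o \right)} = 30 o$ ($J{\left(o \right)} = - 2 o \left(-15\right) = - 2 \left(- 15 o\right) = 30 o$)
$t{\left(F \right)} = 8$ ($t{\left(F \right)} = 8 + \left(F - F\right) = 8 + 0 = 8$)
$\frac{8844}{-13207} + \frac{t{\left(201 \right)}}{J{\left(-12 \right)}} = \frac{8844}{-13207} + \frac{8}{30 \left(-12\right)} = 8844 \left(- \frac{1}{13207}\right) + \frac{8}{-360} = - \frac{8844}{13207} + 8 \left(- \frac{1}{360}\right) = - \frac{8844}{13207} - \frac{1}{45} = - \frac{411187}{594315}$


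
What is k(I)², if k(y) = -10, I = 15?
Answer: 100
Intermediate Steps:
k(I)² = (-10)² = 100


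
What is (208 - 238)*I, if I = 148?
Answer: -4440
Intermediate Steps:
(208 - 238)*I = (208 - 238)*148 = -30*148 = -4440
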